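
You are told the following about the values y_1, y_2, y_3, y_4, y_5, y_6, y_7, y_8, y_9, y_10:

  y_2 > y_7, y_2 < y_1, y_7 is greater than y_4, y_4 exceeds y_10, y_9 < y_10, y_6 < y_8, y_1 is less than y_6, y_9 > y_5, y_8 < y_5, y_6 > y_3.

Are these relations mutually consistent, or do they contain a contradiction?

We have y_1 < y_6 stated directly, yet also y_6 < y_8 < y_5 < y_9 < y_10 < y_4 < y_7 < y_2 < y_1 by chaining the others — so y_6 < y_1. Contradiction.

inconsistent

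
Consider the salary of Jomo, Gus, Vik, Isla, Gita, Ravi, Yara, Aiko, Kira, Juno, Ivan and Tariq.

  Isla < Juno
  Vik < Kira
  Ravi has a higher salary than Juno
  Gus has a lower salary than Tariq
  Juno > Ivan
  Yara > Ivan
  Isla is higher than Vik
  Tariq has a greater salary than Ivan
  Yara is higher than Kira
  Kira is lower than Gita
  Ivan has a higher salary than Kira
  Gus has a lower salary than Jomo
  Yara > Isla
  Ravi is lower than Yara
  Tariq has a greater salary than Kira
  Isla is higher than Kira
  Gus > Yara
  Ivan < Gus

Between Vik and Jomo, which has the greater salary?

Jomo

Vik < Kira and Kira < Ivan give Vik < Ivan.
Then Ivan < Juno extends the chain to Juno.
Then Juno < Ravi extends the chain to Ravi.
With Ravi < Yara: Vik < Kira < Ivan < Juno < Ravi < Yara.
With Yara < Gus: Vik < Kira < Ivan < Juno < Ravi < Yara < Gus.
Then Gus < Jomo extends the chain to Jomo.
So Vik < Jomo; Jomo is the higher of the two.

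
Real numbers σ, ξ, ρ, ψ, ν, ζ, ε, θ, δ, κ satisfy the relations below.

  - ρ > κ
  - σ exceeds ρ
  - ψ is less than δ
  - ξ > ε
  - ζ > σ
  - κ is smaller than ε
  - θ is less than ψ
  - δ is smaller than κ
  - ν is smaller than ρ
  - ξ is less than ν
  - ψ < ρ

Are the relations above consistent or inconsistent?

consistent

Every relation is compatible with θ < ψ < δ < κ < ε < ξ < ν < ρ < σ < ζ; the set is consistent.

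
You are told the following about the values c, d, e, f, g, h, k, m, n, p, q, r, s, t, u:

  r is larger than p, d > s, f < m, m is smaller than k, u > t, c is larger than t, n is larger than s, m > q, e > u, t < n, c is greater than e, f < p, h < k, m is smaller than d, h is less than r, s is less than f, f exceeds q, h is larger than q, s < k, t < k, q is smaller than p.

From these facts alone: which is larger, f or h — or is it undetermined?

Following every chain through f: above f we get m, p, r, d, k; below f we get s, q.
h is not reached, and no chain runs the other way from h to f.
So the given relations leave the order of f and h undetermined.

undetermined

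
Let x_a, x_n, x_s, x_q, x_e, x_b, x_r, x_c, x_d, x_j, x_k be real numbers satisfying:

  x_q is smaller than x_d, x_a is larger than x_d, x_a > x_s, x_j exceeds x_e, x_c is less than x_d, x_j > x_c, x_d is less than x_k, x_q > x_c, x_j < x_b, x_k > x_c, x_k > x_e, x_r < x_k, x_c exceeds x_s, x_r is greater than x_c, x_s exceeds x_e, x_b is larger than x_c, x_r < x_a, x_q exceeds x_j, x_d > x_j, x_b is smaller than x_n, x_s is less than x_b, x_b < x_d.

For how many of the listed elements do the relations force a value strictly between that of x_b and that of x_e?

3

Chaining upward from x_e reaches: x_s, x_c, x_j, x_r, x_q, x_d, x_k, x_a, x_n.
Chaining downward from x_b reaches: x_s, x_c, x_j.
Strictly between x_e and x_b are those in both lists: x_s, x_c, x_j — 3 elements.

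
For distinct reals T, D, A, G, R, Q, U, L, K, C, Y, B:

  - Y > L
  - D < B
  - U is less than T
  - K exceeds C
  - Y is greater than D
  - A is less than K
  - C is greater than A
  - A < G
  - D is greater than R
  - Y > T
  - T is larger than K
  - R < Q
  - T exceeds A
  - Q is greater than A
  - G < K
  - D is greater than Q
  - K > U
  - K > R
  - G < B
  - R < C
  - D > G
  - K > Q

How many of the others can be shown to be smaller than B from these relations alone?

5

Directly below B: G, D.
One step further: A, R, Q (5 so far).
No other element is forced below B by the given relations, so the count is 5.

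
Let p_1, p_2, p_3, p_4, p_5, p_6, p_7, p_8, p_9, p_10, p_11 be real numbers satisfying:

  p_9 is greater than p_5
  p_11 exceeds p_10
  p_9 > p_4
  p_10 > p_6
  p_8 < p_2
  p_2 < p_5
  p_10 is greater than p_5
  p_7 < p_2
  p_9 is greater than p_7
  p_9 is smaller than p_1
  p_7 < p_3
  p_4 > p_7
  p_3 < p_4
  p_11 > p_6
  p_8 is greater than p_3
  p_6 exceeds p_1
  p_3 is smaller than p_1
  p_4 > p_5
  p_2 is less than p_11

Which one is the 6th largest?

Piecing the relations together gives one ordering: p_7 < p_3 < p_8 < p_2 < p_5 < p_4 < p_9 < p_1 < p_6 < p_10 < p_11.
Counting 6 from the largest end gives p_4.

p_4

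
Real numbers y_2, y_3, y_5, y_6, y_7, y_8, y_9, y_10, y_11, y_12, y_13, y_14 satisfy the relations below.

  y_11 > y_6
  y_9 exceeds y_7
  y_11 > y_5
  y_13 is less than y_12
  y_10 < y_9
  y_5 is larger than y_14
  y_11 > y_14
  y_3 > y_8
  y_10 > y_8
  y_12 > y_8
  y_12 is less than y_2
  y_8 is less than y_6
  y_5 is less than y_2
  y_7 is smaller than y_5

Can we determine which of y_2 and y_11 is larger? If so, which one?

undetermined

Following every chain through y_11: below y_11 we get y_8, y_6, y_7, y_14, y_5.
y_2 is not reached, and no chain runs the other way from y_2 to y_11.
So the given relations leave the order of y_11 and y_2 undetermined.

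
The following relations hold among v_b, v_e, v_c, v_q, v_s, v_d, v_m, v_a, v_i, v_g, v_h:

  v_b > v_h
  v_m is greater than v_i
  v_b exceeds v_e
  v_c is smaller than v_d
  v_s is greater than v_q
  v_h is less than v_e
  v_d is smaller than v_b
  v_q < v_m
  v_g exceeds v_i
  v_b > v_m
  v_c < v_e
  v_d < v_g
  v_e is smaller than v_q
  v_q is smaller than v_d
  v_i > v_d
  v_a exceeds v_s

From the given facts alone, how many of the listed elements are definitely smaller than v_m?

6

From v_m the given relations immediately reach v_q, v_i.
From those, v_e, v_d — 4 in total.
From those, v_h, v_c — 6 in total.
Nothing else is reachable below v_m; 6 in all.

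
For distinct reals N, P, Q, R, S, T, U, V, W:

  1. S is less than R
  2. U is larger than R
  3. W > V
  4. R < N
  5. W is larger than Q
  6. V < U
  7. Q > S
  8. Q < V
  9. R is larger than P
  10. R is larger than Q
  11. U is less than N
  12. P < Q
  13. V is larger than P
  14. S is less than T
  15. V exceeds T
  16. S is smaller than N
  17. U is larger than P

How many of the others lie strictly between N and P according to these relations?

4

The relations place P below N. An element lies strictly between them when it is forced above P and also forced below N.
Above P: {Q, V, R, U, W}. Below N: {S, Q, T, V, R, U}.
Intersection: {Q, V, R, U} — 4.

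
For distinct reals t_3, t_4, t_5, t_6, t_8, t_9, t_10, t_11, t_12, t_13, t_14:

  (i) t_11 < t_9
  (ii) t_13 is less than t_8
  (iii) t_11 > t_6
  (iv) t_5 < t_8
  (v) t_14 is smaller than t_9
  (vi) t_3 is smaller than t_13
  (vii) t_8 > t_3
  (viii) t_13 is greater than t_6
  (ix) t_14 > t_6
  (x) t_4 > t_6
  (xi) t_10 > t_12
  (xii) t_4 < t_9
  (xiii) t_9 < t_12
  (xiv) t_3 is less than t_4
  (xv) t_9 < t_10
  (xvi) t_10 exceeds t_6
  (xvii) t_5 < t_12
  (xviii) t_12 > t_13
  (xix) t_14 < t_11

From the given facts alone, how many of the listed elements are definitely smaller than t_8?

From t_8 the given relations immediately reach t_3, t_5, t_13.
From those, t_6 — 4 in total.
No other element is forced below t_8 by the given relations, so the count is 4.

4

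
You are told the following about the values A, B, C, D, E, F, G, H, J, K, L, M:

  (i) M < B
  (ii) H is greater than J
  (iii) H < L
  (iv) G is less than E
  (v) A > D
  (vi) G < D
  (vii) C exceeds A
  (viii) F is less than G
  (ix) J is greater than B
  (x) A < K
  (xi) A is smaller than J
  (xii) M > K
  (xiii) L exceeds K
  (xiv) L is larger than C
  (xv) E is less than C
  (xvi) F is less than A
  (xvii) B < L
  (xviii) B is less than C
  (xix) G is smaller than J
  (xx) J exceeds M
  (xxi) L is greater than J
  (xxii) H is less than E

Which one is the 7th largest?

The consecutive relations fix a unique order: F < G < D < A < K < M < B < J < H < E < C < L.
Counting 7 from the largest end gives M.

M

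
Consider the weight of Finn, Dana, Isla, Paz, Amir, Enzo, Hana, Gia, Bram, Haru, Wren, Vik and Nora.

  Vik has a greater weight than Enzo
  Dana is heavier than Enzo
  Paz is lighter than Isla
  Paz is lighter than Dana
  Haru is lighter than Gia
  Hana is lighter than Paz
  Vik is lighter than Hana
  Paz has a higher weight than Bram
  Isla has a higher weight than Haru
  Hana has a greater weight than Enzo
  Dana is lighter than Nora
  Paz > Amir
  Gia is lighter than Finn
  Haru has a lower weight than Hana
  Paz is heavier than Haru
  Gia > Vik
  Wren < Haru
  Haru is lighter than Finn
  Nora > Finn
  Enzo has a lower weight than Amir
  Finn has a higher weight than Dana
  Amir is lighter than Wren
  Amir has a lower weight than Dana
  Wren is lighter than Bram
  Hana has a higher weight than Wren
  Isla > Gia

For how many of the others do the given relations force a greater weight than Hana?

5

The elements the relations force above Hana are Paz, Dana, Finn, Nora, Isla — no chain reaches any other.
That is 5.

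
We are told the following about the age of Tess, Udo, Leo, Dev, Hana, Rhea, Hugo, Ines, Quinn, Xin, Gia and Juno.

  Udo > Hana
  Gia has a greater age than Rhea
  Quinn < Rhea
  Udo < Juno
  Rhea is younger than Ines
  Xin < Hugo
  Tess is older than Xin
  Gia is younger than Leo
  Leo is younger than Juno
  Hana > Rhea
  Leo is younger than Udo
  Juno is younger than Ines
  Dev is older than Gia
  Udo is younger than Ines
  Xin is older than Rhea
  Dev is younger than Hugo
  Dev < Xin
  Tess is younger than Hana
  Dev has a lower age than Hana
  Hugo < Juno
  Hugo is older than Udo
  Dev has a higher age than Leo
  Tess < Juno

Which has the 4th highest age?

Udo

Piecing the relations together gives one ordering: Quinn < Rhea < Gia < Leo < Dev < Xin < Tess < Hana < Udo < Hugo < Juno < Ines.
Counting 4 from the largest end gives Udo.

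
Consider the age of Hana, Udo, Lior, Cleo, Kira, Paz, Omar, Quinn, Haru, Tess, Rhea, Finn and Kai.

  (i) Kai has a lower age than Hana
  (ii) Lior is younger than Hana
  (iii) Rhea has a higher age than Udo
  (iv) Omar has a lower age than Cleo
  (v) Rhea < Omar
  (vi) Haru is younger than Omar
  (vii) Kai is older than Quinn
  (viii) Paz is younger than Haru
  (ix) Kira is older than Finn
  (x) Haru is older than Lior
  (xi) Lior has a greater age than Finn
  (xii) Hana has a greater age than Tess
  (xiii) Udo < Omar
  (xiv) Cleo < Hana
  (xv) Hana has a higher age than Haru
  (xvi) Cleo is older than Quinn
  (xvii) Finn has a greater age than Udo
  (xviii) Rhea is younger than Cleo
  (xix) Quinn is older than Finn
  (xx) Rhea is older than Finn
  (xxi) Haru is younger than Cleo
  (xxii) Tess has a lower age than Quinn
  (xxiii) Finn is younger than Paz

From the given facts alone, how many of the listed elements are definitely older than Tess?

From Tess the given relations immediately reach Quinn, Hana.
From those, Kai, Cleo — 4 in total.
No other element is forced above Tess by the given relations, so the count is 4.

4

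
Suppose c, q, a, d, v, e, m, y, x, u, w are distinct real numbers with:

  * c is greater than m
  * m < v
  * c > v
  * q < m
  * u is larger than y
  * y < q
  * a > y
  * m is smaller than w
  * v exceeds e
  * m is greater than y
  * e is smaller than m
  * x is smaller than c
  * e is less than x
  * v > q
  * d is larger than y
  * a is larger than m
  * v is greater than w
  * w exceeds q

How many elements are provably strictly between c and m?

2

The relations place m below c. An element lies strictly between them when it is forced above m and also forced below c.
Above m: {w, v, a}. Below c: {y, e, q, w, x, v}.
Intersection: {w, v} — 2.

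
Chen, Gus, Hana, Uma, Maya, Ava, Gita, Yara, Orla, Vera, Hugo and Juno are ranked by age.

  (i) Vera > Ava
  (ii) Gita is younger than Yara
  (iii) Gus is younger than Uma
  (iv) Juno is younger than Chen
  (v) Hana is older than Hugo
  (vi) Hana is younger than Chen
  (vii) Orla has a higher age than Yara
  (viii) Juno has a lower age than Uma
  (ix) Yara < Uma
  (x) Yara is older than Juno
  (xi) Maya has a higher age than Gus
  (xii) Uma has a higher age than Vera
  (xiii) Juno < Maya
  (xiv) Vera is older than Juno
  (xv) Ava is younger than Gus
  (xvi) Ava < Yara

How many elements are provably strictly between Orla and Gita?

1

Chaining upward from Gita reaches: Yara, Uma.
Chaining downward from Orla reaches: Ava, Juno, Yara.
Strictly between Gita and Orla are those in both lists: Yara — 1 element.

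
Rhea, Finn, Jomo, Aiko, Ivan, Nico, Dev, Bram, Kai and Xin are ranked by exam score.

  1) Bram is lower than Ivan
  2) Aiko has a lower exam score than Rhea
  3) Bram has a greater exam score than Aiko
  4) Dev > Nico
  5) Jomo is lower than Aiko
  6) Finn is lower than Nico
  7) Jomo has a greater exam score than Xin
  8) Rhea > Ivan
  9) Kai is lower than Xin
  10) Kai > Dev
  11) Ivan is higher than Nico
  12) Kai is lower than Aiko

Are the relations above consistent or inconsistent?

The single ordering Finn < Nico < Dev < Kai < Xin < Jomo < Aiko < Bram < Ivan < Rhea satisfies every listed relation, so no contradiction arises.

consistent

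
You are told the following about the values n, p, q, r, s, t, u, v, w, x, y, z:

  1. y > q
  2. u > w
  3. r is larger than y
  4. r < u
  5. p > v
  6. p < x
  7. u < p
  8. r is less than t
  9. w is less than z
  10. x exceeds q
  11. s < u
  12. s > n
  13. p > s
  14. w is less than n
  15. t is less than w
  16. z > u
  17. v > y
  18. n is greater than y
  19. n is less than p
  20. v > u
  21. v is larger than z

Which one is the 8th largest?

w

The consecutive relations fix a unique order: q < y < r < t < w < n < s < u < z < v < p < x.
The 8th largest is w.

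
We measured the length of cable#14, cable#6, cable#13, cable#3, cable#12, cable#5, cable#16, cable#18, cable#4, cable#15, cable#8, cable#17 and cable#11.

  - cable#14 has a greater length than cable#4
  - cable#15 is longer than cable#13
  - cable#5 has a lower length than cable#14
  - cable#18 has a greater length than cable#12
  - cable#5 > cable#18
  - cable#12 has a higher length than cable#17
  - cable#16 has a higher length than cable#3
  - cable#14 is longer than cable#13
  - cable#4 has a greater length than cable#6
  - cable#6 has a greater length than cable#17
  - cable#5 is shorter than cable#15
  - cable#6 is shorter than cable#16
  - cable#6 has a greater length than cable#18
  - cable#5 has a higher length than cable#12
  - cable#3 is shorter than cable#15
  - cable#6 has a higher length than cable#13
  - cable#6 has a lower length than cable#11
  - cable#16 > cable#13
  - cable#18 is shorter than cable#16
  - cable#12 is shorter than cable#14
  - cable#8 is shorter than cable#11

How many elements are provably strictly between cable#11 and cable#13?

Chaining upward from cable#13 reaches: cable#6, cable#4, cable#14, cable#16, cable#15.
Chaining downward from cable#11 reaches: cable#17, cable#12, cable#18, cable#8, cable#6.
Strictly between cable#13 and cable#11 are those in both lists: cable#6 — 1 element.

1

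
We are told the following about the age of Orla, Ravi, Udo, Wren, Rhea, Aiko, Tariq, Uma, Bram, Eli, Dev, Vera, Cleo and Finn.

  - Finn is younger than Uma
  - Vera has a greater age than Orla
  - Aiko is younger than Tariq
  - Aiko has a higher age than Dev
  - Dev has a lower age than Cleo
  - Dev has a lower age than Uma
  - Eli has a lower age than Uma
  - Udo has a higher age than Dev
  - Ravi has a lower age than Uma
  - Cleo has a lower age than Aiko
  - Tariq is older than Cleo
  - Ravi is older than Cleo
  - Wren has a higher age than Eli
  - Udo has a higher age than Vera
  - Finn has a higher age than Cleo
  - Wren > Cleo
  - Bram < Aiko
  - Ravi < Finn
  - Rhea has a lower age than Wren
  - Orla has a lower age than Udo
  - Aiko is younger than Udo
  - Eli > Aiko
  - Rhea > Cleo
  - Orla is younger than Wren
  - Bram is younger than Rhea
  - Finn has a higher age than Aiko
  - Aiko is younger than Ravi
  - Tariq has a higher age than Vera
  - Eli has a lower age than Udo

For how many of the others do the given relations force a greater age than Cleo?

9

The elements the relations force above Cleo are Aiko, Ravi, Rhea, Eli, Udo, Wren, Tariq, Finn, Uma — no chain reaches any other.
That is 9.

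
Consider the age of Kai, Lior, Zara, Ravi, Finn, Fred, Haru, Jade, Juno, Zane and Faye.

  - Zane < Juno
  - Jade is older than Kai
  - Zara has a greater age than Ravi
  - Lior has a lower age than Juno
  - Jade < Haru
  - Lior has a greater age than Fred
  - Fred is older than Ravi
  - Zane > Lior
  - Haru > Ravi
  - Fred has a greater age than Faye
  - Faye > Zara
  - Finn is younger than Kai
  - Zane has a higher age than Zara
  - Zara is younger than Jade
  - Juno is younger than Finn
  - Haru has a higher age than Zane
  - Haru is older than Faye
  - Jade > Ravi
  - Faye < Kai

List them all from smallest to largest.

Nothing is placed below Ravi, so it is least; from there Ravi < Zara; Zara < Faye; Faye < Fred; Fred < Lior; Lior < Zane; Zane < Juno; Juno < Finn; Finn < Kai; Kai < Jade; Jade < Haru, each given directly.

Ravi < Zara < Faye < Fred < Lior < Zane < Juno < Finn < Kai < Jade < Haru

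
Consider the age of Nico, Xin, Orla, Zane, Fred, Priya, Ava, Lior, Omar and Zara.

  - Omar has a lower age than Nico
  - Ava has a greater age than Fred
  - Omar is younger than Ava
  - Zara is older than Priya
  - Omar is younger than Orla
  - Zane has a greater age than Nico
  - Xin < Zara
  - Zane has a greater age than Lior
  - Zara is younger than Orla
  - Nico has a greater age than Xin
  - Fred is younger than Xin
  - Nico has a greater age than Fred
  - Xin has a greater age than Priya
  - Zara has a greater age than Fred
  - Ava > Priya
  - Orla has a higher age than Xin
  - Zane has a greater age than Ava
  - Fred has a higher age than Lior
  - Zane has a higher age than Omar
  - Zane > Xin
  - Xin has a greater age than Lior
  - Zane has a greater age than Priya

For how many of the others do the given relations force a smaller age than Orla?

6

From Orla the given relations immediately reach Omar, Xin, Zara.
From those, Lior, Priya, Fred — 6 in total.
Nothing else is reachable below Orla; 6 in all.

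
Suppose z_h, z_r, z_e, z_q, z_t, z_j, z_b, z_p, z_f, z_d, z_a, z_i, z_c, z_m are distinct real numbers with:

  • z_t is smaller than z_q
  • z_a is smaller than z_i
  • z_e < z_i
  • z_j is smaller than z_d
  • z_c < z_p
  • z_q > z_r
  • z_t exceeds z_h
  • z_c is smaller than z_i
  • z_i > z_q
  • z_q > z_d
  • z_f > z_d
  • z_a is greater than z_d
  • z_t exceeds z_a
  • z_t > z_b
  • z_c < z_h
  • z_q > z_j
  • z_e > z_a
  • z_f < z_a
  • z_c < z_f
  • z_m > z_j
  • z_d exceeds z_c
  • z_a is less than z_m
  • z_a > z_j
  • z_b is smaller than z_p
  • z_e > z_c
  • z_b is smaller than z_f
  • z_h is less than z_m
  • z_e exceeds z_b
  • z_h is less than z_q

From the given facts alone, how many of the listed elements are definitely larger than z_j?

8

Directly above z_j: z_d, z_a, z_m, z_q.
One step further: z_f, z_t, z_e, z_i (8 so far).
Nothing else is reachable above z_j; 8 in all.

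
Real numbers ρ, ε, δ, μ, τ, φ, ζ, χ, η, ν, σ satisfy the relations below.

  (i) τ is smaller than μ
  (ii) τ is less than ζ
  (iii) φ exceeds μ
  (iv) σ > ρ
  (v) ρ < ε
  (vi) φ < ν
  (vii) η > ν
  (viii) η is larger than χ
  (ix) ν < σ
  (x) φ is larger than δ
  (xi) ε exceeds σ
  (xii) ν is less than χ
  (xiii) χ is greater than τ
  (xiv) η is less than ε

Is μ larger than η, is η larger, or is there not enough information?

μ < φ < ν < χ < η, by transitivity through φ, ν, χ.
So η is larger.

η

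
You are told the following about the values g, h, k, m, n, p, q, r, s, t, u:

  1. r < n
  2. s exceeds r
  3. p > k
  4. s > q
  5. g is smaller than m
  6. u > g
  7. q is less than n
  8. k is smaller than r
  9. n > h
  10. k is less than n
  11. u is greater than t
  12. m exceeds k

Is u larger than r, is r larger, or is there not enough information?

Following every chain through r: above r we get s, n; below r we get k.
u is not reached, and no chain runs the other way from u to r.
So the given relations leave the order of r and u undetermined.

undetermined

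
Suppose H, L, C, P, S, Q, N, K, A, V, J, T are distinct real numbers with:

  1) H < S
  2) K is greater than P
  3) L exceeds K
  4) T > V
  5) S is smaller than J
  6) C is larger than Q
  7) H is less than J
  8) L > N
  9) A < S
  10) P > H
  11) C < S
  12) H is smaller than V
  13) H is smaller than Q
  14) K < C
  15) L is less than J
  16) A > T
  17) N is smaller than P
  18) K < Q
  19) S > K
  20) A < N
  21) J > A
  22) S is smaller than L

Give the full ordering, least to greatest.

H < V < T < A < N < P < K < Q < C < S < L < J

The consecutive links are each given: H < V; V < T; T < A; A < N; N < P; P < K; K < Q; Q < C; C < S; S < L; L < J.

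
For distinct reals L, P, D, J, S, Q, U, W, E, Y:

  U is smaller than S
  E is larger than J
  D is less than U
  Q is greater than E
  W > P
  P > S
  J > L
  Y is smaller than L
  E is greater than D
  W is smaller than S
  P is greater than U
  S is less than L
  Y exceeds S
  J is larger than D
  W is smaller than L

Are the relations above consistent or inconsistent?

inconsistent

Chaining the given relations yields P < W < S, so P < S. But one relation states S < P. These cannot both hold.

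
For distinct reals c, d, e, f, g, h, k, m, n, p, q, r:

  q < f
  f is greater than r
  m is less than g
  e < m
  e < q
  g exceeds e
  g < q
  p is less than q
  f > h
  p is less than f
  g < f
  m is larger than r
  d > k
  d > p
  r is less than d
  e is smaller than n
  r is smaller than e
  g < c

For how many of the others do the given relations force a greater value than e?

From e the given relations immediately reach m, g, q, n.
From those, c, f — 6 in total.
Nothing else is reachable above e; 6 in all.

6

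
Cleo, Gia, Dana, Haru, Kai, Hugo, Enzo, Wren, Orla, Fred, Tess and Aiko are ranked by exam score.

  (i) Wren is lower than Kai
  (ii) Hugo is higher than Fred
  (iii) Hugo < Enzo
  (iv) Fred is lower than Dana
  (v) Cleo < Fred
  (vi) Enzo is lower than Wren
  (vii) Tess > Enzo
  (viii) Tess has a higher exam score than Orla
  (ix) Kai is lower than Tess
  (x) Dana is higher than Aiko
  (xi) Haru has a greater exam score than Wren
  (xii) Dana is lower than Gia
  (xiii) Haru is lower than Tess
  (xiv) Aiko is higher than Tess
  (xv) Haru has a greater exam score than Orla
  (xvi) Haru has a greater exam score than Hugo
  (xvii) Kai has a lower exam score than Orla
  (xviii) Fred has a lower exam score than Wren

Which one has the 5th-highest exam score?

Chaining the given pairs: Cleo < Fred < Hugo < Enzo < Wren < Kai < Orla < Haru < Tess < Aiko < Dana < Gia.
The 5th largest is Haru.

Haru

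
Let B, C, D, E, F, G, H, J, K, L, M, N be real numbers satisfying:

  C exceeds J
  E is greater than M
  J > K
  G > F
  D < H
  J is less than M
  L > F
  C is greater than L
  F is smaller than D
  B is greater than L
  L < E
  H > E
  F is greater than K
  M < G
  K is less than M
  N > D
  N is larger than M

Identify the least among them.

F is not least since K < F; J is not least since K < J; M is not least since K < M; L is not least since F < L; C is not least since L < C; G is not least since M < G; E is not least since M < E; D is not least since F < D; N is not least since M < N; B is not least since L < B; H is not least since E < H.
Only K has nothing below it, so K is the least.

K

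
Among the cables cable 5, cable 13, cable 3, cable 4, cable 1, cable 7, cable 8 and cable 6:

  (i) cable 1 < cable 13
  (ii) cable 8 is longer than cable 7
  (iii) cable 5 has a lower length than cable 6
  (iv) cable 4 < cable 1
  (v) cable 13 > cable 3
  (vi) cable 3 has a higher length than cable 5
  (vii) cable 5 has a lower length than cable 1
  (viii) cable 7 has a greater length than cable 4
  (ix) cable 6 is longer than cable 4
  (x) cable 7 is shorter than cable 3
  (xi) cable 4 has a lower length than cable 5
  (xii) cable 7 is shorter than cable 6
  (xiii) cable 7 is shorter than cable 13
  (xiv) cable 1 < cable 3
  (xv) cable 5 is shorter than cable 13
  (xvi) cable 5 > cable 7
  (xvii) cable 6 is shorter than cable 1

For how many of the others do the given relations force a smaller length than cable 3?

The elements the relations force below cable 3 are cable 4, cable 7, cable 5, cable 6, cable 1 — no chain reaches any other.
That is 5.

5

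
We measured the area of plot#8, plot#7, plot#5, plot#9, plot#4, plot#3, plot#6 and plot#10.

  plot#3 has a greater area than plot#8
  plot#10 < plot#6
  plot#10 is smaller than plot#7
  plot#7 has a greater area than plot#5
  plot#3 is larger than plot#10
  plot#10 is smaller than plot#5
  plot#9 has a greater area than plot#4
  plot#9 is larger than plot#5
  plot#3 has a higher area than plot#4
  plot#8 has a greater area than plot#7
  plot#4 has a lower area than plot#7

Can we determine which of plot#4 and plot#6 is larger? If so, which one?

undetermined

Following every chain through plot#4: above plot#4 we get plot#9, plot#7, plot#8, plot#3.
plot#6 is not reached, and no chain runs the other way from plot#6 to plot#4.
So the given relations leave the order of plot#4 and plot#6 undetermined.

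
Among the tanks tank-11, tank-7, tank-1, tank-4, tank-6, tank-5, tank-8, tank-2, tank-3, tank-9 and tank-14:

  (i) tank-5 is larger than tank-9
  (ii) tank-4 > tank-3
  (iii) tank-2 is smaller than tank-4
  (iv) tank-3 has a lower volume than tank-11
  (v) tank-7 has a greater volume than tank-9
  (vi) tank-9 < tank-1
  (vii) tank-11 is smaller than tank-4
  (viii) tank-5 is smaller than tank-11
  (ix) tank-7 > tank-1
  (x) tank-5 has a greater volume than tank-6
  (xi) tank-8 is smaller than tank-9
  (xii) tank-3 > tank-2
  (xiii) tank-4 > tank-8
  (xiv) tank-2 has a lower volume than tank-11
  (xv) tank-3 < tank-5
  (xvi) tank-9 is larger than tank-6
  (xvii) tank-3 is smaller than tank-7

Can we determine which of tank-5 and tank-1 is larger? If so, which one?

Following every chain through tank-1: above tank-1 we get tank-7; below tank-1 we get tank-6, tank-8, tank-9.
tank-5 is not reached, and no chain runs the other way from tank-5 to tank-1.
So the given relations leave the order of tank-1 and tank-5 undetermined.

undetermined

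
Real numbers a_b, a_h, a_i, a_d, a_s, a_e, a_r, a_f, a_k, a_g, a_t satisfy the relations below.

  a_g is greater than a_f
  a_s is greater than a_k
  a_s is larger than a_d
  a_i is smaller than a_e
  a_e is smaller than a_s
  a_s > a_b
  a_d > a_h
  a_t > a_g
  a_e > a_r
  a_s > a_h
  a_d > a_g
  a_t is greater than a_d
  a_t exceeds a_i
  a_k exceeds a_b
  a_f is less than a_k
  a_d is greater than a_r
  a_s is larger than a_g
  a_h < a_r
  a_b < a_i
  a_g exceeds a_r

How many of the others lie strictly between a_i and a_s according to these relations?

Chaining upward from a_i reaches: a_e, a_t.
Chaining downward from a_s reaches: a_h, a_r, a_f, a_b, a_g, a_e, a_d, a_k.
Strictly between a_i and a_s are those in both lists: a_e — 1 element.

1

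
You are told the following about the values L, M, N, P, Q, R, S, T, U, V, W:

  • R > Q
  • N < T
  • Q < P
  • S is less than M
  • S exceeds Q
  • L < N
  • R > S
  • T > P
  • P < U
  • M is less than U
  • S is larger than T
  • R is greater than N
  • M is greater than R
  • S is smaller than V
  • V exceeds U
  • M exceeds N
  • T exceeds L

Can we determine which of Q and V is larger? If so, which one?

V

The relevant relations are Q < P; P < T; T < S; S < R; R < M; M < U; U < V.
Chaining these gives Q < P < T < S < R < M < U < V.
So V is larger.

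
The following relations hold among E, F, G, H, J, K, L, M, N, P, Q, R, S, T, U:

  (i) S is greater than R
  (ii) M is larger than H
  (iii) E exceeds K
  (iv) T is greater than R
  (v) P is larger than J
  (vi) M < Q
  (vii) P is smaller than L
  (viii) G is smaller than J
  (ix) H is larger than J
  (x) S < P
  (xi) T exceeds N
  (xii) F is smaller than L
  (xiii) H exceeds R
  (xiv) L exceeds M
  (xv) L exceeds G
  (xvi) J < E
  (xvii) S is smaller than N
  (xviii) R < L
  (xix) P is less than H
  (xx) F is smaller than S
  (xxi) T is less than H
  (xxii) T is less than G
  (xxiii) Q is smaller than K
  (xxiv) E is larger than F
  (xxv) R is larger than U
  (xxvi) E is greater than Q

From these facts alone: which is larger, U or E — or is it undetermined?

U < R and R < S give U < S.
With S < N: U < R < S < N.
With N < T: U < R < S < N < T.
With T < G: U < R < S < N < T < G.
With G < J: U < R < S < N < T < G < J.
Then J < P extends the chain to P.
With P < H: U < R < S < N < T < G < J < P < H.
With H < M: U < R < S < N < T < G < J < P < H < M.
With M < Q: U < R < S < N < T < G < J < P < H < M < Q.
With Q < K: U < R < S < N < T < G < J < P < H < M < Q < K.
With K < E: U < R < S < N < T < G < J < P < H < M < Q < K < E.
So E is larger.

E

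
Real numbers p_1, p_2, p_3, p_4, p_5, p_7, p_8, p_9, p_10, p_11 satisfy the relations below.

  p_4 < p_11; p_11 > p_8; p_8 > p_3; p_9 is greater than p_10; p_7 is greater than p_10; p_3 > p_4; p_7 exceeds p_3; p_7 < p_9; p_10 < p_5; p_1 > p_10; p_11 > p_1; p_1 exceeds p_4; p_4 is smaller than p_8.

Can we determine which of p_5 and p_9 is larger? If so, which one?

undetermined

Following every chain through p_9: below p_9 we get p_10, p_4, p_3, p_7.
p_5 is not reached, and no chain runs the other way from p_5 to p_9.
So the given relations leave the order of p_9 and p_5 undetermined.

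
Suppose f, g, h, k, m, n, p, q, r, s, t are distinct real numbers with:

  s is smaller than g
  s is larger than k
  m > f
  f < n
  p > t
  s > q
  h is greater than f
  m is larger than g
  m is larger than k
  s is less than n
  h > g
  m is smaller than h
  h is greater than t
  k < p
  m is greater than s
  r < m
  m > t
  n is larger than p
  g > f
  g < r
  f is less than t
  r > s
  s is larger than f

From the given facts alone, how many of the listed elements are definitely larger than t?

The elements the relations force above t are p, m, h, n — no chain reaches any other.
That is 4.

4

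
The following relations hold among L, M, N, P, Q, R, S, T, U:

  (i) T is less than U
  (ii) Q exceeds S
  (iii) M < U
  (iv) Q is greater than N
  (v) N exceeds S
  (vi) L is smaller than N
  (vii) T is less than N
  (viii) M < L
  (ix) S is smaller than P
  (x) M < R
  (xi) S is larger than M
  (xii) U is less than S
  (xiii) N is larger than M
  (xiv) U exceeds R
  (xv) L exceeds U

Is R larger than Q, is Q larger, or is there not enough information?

Q

Link the given pairs in sequence: R < U; U < S; S < N; N < Q.
Chaining these gives R < U < S < N < Q.
So Q is larger.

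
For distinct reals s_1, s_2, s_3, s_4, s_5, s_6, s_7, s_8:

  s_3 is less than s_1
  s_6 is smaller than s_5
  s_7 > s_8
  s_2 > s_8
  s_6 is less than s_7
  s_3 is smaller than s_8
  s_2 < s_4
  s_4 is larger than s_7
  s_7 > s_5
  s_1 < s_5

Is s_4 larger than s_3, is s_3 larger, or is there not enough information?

s_3 < s_1 and s_1 < s_5 give s_3 < s_5.
Then s_5 < s_7 extends the chain to s_7.
With s_7 < s_4: s_3 < s_1 < s_5 < s_7 < s_4.
So s_4 is larger.

s_4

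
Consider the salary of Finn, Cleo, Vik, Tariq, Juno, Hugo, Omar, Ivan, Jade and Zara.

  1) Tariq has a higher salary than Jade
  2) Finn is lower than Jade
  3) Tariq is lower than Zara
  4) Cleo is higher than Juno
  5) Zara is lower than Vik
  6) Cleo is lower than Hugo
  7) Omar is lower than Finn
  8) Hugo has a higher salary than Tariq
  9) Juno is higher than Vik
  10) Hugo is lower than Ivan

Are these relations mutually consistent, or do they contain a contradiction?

consistent

Every relation is compatible with Omar < Finn < Jade < Tariq < Zara < Vik < Juno < Cleo < Hugo < Ivan; the set is consistent.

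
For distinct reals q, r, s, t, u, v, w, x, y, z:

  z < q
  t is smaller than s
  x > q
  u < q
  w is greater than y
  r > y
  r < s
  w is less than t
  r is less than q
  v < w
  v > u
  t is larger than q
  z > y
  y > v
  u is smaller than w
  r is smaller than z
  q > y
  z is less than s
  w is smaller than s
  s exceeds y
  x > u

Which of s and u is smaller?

u

u < v and v < y give u < y.
Then y < r extends the chain to r.
Then r < z extends the chain to z.
Then z < q extends the chain to q.
With q < t: u < v < y < r < z < q < t.
Then t < s extends the chain to s.
So u < s; u is the smaller of the two.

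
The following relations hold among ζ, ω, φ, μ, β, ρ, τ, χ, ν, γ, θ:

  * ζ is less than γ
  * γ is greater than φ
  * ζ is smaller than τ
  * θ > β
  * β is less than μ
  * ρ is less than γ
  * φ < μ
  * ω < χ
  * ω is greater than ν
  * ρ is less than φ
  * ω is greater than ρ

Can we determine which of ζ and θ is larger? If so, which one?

Following every chain through ζ: above ζ we get τ, γ.
θ is not reached, and no chain runs the other way from θ to ζ.
So the given relations leave the order of ζ and θ undetermined.

undetermined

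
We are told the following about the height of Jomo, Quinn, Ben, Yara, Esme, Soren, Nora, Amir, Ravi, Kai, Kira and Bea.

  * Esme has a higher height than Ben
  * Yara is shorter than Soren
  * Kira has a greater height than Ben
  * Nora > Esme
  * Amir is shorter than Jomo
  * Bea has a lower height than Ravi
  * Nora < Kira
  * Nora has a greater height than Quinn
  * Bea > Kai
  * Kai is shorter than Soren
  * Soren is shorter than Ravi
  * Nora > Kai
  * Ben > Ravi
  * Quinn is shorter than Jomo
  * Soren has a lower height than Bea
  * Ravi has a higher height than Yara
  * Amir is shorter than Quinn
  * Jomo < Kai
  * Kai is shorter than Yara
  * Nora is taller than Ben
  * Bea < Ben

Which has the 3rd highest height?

Esme

Chaining the given pairs: Amir < Quinn < Jomo < Kai < Yara < Soren < Bea < Ravi < Ben < Esme < Nora < Kira.
Counting 3 from the largest end gives Esme.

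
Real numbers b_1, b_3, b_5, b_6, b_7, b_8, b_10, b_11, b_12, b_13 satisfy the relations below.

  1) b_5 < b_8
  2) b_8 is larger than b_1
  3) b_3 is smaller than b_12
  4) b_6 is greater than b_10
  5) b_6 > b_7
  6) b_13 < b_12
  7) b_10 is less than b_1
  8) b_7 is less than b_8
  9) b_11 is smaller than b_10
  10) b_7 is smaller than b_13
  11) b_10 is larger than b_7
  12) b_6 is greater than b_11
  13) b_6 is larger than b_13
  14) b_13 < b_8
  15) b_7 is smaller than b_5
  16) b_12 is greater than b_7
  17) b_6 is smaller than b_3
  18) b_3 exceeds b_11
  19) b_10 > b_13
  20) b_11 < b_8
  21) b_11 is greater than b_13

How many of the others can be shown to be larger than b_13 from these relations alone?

7

The elements the relations force above b_13 are b_11, b_10, b_6, b_1, b_3, b_12, b_8 — no chain reaches any other.
That is 7.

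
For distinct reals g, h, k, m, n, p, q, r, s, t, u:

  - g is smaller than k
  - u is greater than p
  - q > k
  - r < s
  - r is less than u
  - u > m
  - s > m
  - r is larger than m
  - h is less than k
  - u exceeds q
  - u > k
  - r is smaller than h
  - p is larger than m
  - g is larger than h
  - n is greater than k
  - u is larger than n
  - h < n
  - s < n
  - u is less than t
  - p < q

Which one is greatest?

m is not greatest since m < s; r is not greatest since r < u; h is not greatest since h < k; g is not greatest since g < k; k is not greatest since k < u; s is not greatest since s < n; p is not greatest since p < q; n is not greatest since n < u; q is not greatest since q < u; u is not greatest since u < t.
Only t has nothing above it, so t is the greatest.

t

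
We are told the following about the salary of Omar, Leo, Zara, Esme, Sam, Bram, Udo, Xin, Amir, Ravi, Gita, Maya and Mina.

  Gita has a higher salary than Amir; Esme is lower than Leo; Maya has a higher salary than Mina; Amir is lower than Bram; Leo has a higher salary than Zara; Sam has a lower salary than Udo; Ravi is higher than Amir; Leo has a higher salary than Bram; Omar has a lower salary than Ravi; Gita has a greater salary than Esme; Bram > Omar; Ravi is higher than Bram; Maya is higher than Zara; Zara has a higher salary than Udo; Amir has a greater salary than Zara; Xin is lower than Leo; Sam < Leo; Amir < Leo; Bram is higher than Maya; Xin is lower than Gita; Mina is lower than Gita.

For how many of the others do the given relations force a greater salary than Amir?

The elements the relations force above Amir are Bram, Ravi, Leo, Gita — no chain reaches any other.
That is 4.

4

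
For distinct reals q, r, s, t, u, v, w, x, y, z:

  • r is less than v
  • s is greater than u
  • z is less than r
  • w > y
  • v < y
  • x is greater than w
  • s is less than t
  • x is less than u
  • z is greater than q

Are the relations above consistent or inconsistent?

consistent

The single ordering q < z < r < v < y < w < x < u < s < t satisfies every listed relation, so no contradiction arises.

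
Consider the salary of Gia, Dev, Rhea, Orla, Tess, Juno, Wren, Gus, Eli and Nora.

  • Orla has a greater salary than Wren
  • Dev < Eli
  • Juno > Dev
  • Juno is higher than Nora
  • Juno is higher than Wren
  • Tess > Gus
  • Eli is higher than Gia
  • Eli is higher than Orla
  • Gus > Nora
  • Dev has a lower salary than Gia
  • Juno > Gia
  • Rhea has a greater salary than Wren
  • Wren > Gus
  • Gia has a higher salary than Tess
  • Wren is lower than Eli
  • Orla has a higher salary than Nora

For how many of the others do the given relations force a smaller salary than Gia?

4

From Gia the given relations immediately reach Dev, Tess.
From those, Gus — 3 in total.
From those, Nora — 4 in total.
Nothing else is reachable below Gia; 4 in all.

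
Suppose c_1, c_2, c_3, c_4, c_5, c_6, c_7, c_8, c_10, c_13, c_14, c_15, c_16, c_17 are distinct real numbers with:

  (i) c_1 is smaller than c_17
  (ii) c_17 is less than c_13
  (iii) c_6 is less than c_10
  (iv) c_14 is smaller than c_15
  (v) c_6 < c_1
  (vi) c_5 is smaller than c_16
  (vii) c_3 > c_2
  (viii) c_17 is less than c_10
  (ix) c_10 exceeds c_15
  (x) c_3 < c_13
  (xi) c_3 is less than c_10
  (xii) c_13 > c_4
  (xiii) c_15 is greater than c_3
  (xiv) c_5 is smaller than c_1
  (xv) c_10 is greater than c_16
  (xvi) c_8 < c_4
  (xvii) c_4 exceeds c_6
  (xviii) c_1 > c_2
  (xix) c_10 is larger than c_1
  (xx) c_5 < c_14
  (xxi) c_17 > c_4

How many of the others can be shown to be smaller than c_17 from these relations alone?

The elements the relations force below c_17 are c_8, c_2, c_5, c_6, c_4, c_1 — no chain reaches any other.
That is 6.

6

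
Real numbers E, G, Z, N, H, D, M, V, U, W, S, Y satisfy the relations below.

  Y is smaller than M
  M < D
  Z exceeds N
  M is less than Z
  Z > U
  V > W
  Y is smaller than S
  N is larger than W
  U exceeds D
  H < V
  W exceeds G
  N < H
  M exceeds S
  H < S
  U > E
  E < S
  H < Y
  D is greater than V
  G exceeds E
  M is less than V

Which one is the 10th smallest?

D

Piecing the relations together gives one ordering: E < G < W < N < H < Y < S < M < V < D < U < Z.
The 10th smallest is D.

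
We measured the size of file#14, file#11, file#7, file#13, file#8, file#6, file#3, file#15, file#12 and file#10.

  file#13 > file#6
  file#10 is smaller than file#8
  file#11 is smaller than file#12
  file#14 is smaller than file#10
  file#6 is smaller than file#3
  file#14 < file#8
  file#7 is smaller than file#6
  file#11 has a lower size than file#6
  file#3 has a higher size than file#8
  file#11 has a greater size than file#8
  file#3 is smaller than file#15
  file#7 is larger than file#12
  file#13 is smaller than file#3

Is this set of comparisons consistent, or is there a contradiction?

The single ordering file#14 < file#10 < file#8 < file#11 < file#12 < file#7 < file#6 < file#13 < file#3 < file#15 satisfies every listed relation, so no contradiction arises.

consistent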